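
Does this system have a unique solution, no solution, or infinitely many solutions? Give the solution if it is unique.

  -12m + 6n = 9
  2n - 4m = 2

no solution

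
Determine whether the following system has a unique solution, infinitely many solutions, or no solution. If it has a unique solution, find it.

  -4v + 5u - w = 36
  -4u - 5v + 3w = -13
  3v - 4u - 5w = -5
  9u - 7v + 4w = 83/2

no solution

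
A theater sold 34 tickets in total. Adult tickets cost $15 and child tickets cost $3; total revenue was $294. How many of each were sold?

adult tickets: 16, child tickets: 18

Let a = adult tickets, c = child tickets.
  a + c = 34
  15a + 3c = 294
Row-reduce the augmented matrix:
R2 ← R2 − 15·R1.
R2 ← R2 / (-12).
R1 ← R1 − 1·R2.
Reading off the reduced rows gives a = 16, c = 18.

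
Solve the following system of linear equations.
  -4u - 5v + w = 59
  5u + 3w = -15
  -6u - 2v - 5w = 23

u = -6, v = -6, w = 5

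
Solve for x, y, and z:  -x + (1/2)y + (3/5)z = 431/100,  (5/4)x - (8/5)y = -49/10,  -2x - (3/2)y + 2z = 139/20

x = -2, y = 3/2, z = 13/5

Row-reduce the augmented matrix:
R1 ← R1 / (-1).
R2 ← R2 − 5/4·R1.
R3 ← R3 + 2·R1.
R2 ← R2 / (-39/40).
R1 ← R1 + 1/2·R2.
R3 ← R3 + 5/2·R2.
R3 ← R3 / (-73/65).
R1 ← R1 + 64/65·R3.
R2 ← R2 + 10/13·R3.
Reading off the reduced rows gives x = -2, y = 3/2, z = 13/5.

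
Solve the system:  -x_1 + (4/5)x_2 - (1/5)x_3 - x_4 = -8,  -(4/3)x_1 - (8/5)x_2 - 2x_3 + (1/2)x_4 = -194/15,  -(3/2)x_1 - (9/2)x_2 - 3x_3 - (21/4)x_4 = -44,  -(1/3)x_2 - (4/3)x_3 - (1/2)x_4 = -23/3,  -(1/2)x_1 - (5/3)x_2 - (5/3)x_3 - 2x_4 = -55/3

no solution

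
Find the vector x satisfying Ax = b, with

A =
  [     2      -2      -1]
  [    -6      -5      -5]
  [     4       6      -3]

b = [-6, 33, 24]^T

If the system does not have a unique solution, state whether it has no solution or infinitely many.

Row-reduce the augmented matrix:
R1 ← R1 / (2).
R2 ← R2 + 6·R1.
R3 ← R3 − 4·R1.
R2 ← R2 / (-11).
R1 ← R1 + 1·R2.
R3 ← R3 − 10·R2.
R3 ← R3 / (-91/11).
R1 ← R1 − 5/22·R3.
R2 ← R2 − 8/11·R3.
Reading off the reduced rows gives x_1 = -3, x_2 = 3, x_3 = -6.

x_1 = -3, x_2 = 3, x_3 = -6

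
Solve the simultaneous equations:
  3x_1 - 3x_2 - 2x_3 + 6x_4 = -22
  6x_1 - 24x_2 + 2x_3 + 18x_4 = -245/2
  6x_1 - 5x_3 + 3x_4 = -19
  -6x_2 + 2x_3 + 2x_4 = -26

no solution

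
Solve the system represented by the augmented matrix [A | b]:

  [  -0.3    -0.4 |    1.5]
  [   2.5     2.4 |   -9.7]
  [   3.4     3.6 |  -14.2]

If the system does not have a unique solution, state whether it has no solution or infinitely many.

x_1 = -1, x_2 = -3

Row-reduce the augmented matrix:
R1 ← R1 / (-3/10).
R2 ← R2 − 5/2·R1.
R3 ← R3 − 17/5·R1.
R2 ← R2 / (-14/15).
R1 ← R1 − 4/3·R2.
R3 ← R3 + 14/15·R2.
R3 reduces to 0 = 0, so the extra equation is consistent.
Reading off the reduced rows gives x_1 = -1, x_2 = -3.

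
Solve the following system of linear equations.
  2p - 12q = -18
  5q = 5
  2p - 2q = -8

Row-reduce the augmented matrix:
R1 ← R1 / (2).
R3 ← R3 − 2·R1.
R2 ← R2 / (5).
R1 ← R1 + 6·R2.
R3 ← R3 − 10·R2.
R3 reduces to 0 = 0, so the extra equation is consistent.
Reading off the reduced rows gives p = -3, q = 1.

p = -3, q = 1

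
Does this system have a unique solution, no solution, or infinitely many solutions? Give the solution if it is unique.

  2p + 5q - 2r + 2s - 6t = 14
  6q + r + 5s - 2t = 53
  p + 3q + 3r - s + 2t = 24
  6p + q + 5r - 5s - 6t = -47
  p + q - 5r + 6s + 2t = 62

p = 3, q = 6, r = -1, s = 6, t = 6

Row-reduce the augmented matrix:
R1 ← R1 / (2).
R3 ← R3 − 1·R1.
R4 ← R4 − 6·R1.
R5 ← R5 − 1·R1.
R2 ← R2 / (6).
R1 ← R1 − 5/2·R2.
R3 ← R3 − 1/2·R2.
R4 ← R4 + 14·R2.
R5 ← R5 + 3/2·R2.
R3 ← R3 / (47/12).
R1 ← R1 + 17/12·R3.
R2 ← R2 − 1/6·R3.
R4 ← R4 − 40/3·R3.
R5 ← R5 + 15/4·R3.
R4 ← R4 / (418/47).
R1 ← R1 + 92/47·R4.
R2 ← R2 − 44/47·R4.
R3 ← R3 + 29/47·R4.
R5 ← R5 − 185/47·R4.
R5 ← R5 / (2923/209).
R1 ← R1 + 534/209·R5.
R2 ← R2 − 10/19·R5.
R3 ← R3 − 127/209·R5.
R4 ← R4 + 241/209·R5.
Reading off the reduced rows gives p = 3, q = 6, r = -1, s = 6, t = 6.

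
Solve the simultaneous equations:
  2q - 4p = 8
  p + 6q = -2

p = -2, q = 0

Row-reduce the augmented matrix:
R1 ← R1 / (-4).
R2 ← R2 − 1·R1.
R2 ← R2 / (13/2).
R1 ← R1 + 1/2·R2.
Reading off the reduced rows gives p = -2, q = 0.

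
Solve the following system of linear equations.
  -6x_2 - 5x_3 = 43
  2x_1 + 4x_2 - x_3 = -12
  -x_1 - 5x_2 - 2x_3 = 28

no solution

Row-reduce:
Swap R1 and R2.
R1 ← R1 / (2).
R3 ← R3 + 1·R1.
R2 ← R2 / (-6).
R1 ← R1 − 2·R2.
R3 ← R3 + 3·R2.
Row 3 reduces to 0 = 1/2, a contradiction. The system is inconsistent.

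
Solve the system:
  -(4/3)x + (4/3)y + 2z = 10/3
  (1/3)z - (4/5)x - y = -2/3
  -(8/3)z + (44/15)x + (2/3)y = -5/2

no solution

Row-reduce:
R1 ← R1 / (-4/3).
R2 ← R2 + 4/5·R1.
R3 ← R3 − 44/15·R1.
R2 ← R2 / (-9/5).
R1 ← R1 + 1·R2.
R3 ← R3 − 18/5·R2.
Row 3 reduces to 0 = -1/2, a contradiction. The system is inconsistent.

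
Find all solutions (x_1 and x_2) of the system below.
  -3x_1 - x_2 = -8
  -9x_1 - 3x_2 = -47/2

Row-reduce:
R1 ← R1 / (-3).
R2 ← R2 + 9·R1.
Row 2 reduces to 0 = 1/2, a contradiction. The system is inconsistent.

no solution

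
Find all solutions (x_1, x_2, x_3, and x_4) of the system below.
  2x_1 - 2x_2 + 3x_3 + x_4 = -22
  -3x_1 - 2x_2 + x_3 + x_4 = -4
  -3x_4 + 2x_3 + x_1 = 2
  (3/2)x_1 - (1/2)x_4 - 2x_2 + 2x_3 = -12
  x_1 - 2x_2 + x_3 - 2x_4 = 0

Row-reduce:
R1 ← R1 / (2).
R2 ← R2 + 3·R1.
R3 ← R3 − 1·R1.
R4 ← R4 − 3/2·R1.
R5 ← R5 − 1·R1.
R2 ← R2 / (-5).
R1 ← R1 + 1·R2.
R3 ← R3 − 1·R2.
R4 ← R4 + 1/2·R2.
R5 ← R5 + 1·R2.
R3 ← R3 / (8/5).
R1 ← R1 − 2/5·R3.
R2 ← R2 + 11/10·R3.
R4 ← R4 + 4/5·R3.
R5 ← R5 + 8/5·R3.
R4 ← R4 / (-3).
R1 ← R1 − 3/4·R4.
R2 ← R2 + 41/16·R4.
R3 ← R3 + 15/8·R4.
R5 ← R5 + 6·R4.
Row 5 reduces to 0 = 2, a contradiction. The system is inconsistent.

no solution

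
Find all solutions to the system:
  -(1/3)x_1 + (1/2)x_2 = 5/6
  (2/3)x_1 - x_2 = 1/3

Row-reduce:
R1 ← R1 / (-1/3).
R2 ← R2 − 2/3·R1.
Row 2 reduces to 0 = 2, a contradiction. The system is inconsistent.

no solution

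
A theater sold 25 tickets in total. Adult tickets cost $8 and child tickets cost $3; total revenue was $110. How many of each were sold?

adult tickets: 7, child tickets: 18

Let a = adult tickets, c = child tickets.
  a + c = 25
  3c + 8a = 110
Row-reduce the augmented matrix:
R2 ← R2 − 8·R1.
R2 ← R2 / (-5).
R1 ← R1 − 1·R2.
Reading off the reduced rows gives a = 7, c = 18.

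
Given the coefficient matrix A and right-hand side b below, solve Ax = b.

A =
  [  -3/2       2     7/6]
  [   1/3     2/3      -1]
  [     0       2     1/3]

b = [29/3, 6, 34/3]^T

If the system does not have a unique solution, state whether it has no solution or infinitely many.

x_1 = 0, x_2 = 6, x_3 = -2

Row-reduce the augmented matrix:
R1 ← R1 / (-3/2).
R2 ← R2 − 1/3·R1.
R2 ← R2 / (10/9).
R1 ← R1 + 4/3·R2.
R3 ← R3 − 2·R2.
R3 ← R3 / (5/3).
R1 ← R1 + 5/3·R3.
R2 ← R2 + 2/3·R3.
Reading off the reduced rows gives x_1 = 0, x_2 = 6, x_3 = -2.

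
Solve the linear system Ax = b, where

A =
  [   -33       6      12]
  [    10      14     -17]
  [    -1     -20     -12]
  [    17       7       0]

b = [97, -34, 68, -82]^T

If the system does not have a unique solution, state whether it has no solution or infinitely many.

no solution

Row-reduce:
R1 ← R1 / (-33).
R2 ← R2 − 10·R1.
R3 ← R3 + 1·R1.
R4 ← R4 − 17·R1.
R2 ← R2 / (174/11).
R1 ← R1 + 2/11·R2.
R3 ← R3 + 222/11·R2.
R4 ← R4 − 111/11·R2.
R3 ← R3 / (-853/29).
R1 ← R1 + 15/29·R3.
R2 ← R2 + 49/58·R3.
R4 ← R4 − 853/58·R3.
Row 4 reduces to 0 = 1/2, a contradiction. The system is inconsistent.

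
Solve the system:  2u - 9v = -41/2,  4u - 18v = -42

Row-reduce:
R1 ← R1 / (2).
R2 ← R2 − 4·R1.
Row 2 reduces to 0 = -1, a contradiction. The system is inconsistent.

no solution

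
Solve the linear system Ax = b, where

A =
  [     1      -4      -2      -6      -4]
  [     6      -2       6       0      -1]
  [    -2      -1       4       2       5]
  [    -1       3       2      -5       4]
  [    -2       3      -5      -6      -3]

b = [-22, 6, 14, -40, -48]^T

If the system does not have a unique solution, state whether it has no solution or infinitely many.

x_1 = 2, x_2 = -4, x_3 = -2, x_4 = 6, x_5 = 2

Row-reduce the augmented matrix:
R2 ← R2 − 6·R1.
R3 ← R3 + 2·R1.
R4 ← R4 + 1·R1.
R5 ← R5 + 2·R1.
R2 ← R2 / (22).
R1 ← R1 + 4·R2.
R3 ← R3 + 9·R2.
R4 ← R4 + 1·R2.
R5 ← R5 + 5·R2.
R3 ← R3 / (81/11).
R1 ← R1 − 14/11·R3.
R2 ← R2 − 9/11·R3.
R4 ← R4 − 9/11·R3.
R5 ← R5 + 54/11·R3.
R4 ← R4 / (-89/9).
R1 ← R1 + 22/81·R4.
R2 ← R2 − 10/9·R4.
R3 ← R3 − 52/81·R4.
R5 ← R5 + 20/3·R4.
R5 ← R5 / (-307/178).
R1 ← R1 + 749/801·R5.
R2 ← R2 − 33/89·R5.
R3 ← R3 − 1429/1602·R5.
R4 ← R4 + 3/89·R5.
Reading off the reduced rows gives x_1 = 2, x_2 = -4, x_3 = -2, x_4 = 6, x_5 = 2.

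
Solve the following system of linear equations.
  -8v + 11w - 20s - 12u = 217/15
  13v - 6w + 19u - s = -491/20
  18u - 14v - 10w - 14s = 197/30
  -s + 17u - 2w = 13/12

u = 1/4, v = -8/5, w = 4/3, s = 1/2

Row-reduce the augmented matrix:
R1 ← R1 / (-12).
R2 ← R2 − 19·R1.
R3 ← R3 − 18·R1.
R4 ← R4 − 17·R1.
R2 ← R2 / (1/3).
R1 ← R1 − 2/3·R2.
R3 ← R3 + 26·R2.
R4 ← R4 + 34/3·R2.
R3 ← R3 / (897).
R1 ← R1 + 95/4·R3.
R2 ← R2 − 137/4·R3.
R4 ← R4 − 1607/4·R3.
R4 ← R4 / (6252/299).
R1 ← R1 + 487/299·R4.
R2 ← R2 − 290/299·R4.
R3 ← R3 + 864/299·R4.
Reading off the reduced rows gives u = 1/4, v = -8/5, w = 4/3, s = 1/2.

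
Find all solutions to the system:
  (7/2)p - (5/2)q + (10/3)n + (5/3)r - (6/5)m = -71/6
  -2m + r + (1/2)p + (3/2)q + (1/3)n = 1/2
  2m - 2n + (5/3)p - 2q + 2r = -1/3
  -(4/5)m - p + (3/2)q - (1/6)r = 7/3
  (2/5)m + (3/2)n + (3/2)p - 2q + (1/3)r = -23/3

Row-reduce:
R1 ← R1 / (-6/5).
R2 ← R2 + 2·R1.
R3 ← R3 − 2·R1.
R4 ← R4 + 4/5·R1.
R5 ← R5 − 2/5·R1.
R2 ← R2 / (-47/9).
R1 ← R1 + 25/9·R2.
R3 ← R3 − 32/9·R2.
R4 ← R4 + 20/9·R2.
R5 ← R5 − 47/18·R2.
R3 ← R3 / (1091/282).
R1 ← R1 + 15/188·R3.
R2 ← R2 − 48/47·R3.
R4 ← R4 + 50/47·R3.
R4 ← R4 / (263/2182).
R1 ← R1 + 2135/2182·R4.
R2 ← R2 + 519/1091·R4.
R3 ← R3 + 651/1091·R4.
Row 5 reduces to 0 = -3/2, a contradiction. The system is inconsistent.

no solution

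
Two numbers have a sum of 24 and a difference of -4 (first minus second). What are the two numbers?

first number: 10, second number: 14

Let x = first number, y = second number.
  x + y = 24
  x - y = -4
Row-reduce the augmented matrix:
R2 ← R2 − 1·R1.
R2 ← R2 / (-2).
R1 ← R1 − 1·R2.
Reading off the reduced rows gives x = 10, y = 14.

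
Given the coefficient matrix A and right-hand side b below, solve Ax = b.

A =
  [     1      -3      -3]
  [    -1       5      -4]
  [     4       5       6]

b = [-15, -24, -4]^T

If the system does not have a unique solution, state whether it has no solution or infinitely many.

x_1 = -6, x_2 = -2, x_3 = 5

Row-reduce the augmented matrix:
R2 ← R2 + 1·R1.
R3 ← R3 − 4·R1.
R2 ← R2 / (2).
R1 ← R1 + 3·R2.
R3 ← R3 − 17·R2.
R3 ← R3 / (155/2).
R1 ← R1 + 27/2·R3.
R2 ← R2 + 7/2·R3.
Reading off the reduced rows gives x_1 = -6, x_2 = -2, x_3 = 5.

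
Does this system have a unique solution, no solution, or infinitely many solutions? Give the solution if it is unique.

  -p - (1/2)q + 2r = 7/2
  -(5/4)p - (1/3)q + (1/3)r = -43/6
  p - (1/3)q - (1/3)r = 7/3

p = 6, q = 5, r = 6

Row-reduce the augmented matrix:
R1 ← R1 / (-1).
R2 ← R2 + 5/4·R1.
R3 ← R3 − 1·R1.
R2 ← R2 / (7/24).
R1 ← R1 − 1/2·R2.
R3 ← R3 + 5/6·R2.
R3 ← R3 / (-95/21).
R1 ← R1 − 12/7·R3.
R2 ← R2 + 52/7·R3.
Reading off the reduced rows gives p = 6, q = 5, r = 6.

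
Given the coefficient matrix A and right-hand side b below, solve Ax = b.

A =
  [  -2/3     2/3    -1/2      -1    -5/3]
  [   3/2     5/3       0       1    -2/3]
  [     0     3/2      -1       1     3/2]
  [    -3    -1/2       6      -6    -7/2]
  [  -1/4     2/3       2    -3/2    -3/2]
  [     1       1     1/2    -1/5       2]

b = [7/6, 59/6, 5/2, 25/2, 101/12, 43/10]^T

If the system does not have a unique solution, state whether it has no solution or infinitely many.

Row-reduce:
R1 ← R1 / (-2/3).
R2 ← R2 − 3/2·R1.
R4 ← R4 + 3·R1.
R5 ← R5 + 1/4·R1.
R6 ← R6 − 1·R1.
R2 ← R2 / (19/6).
R1 ← R1 + 1·R2.
R3 ← R3 − 3/2·R2.
R4 ← R4 + 7/2·R2.
R5 ← R5 − 5/12·R2.
R6 ← R6 − 2·R2.
R3 ← R3 / (-71/152).
R1 ← R1 − 15/38·R3.
R2 ← R2 + 27/76·R3.
R4 ← R4 − 1065/152·R3.
R5 ← R5 − 355/152·R3.
R6 ← R6 − 35/76·R3.
R4 ← R4 / (21).
R1 ← R1 − 174/71·R4.
R2 ← R2 + 114/71·R4.
R3 ← R3 + 242/71·R4.
R5 ← R5 − 7·R4.
R6 ← R6 − 234/355·R4.
Swap R5 and R6.
R5 ← R5 / (10356/2485).
R1 ← R1 + 1016/497·R5.
R2 ← R2 + 37/497·R5.
R3 ← R3 − 1360/1491·R5.
R4 ← R4 − 53/21·R5.
Row 6 reduces to 0 = -2/3, a contradiction. The system is inconsistent.

no solution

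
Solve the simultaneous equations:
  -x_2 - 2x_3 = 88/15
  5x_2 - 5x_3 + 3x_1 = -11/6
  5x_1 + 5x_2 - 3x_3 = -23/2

x_1 = -5/2, x_2 = -6/5, x_3 = -7/3

Row-reduce the augmented matrix:
Swap R1 and R2.
R1 ← R1 / (3).
R3 ← R3 − 5·R1.
R2 ← R2 / (-1).
R1 ← R1 − 5/3·R2.
R3 ← R3 + 10/3·R2.
R3 ← R3 / (12).
R1 ← R1 + 5·R3.
R2 ← R2 − 2·R3.
Reading off the reduced rows gives x_1 = -5/2, x_2 = -6/5, x_3 = -7/3.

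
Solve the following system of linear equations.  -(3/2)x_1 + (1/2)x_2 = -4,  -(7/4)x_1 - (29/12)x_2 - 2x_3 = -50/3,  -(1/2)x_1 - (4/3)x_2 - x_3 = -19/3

Row-reduce:
R1 ← R1 / (-3/2).
R2 ← R2 + 7/4·R1.
R3 ← R3 + 1/2·R1.
R2 ← R2 / (-3).
R1 ← R1 + 1/3·R2.
R3 ← R3 + 3/2·R2.
Row 3 reduces to 0 = 1, a contradiction. The system is inconsistent.

no solution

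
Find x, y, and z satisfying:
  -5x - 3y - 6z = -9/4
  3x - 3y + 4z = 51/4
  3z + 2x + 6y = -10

x = 5/4, y = -7/3, z = 1/2

Row-reduce the augmented matrix:
R1 ← R1 / (-5).
R2 ← R2 − 3·R1.
R3 ← R3 − 2·R1.
R2 ← R2 / (-24/5).
R1 ← R1 − 3/5·R2.
R3 ← R3 − 24/5·R2.
R1 ← R1 − 5/4·R3.
R2 ← R2 + 1/12·R3.
Reading off the reduced rows gives x = 5/4, y = -7/3, z = 1/2.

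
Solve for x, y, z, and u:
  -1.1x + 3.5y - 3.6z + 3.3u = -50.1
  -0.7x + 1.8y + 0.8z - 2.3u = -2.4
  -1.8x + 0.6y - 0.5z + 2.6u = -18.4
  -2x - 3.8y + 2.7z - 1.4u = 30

Row-reduce the augmented matrix:
R1 ← R1 / (-11/10).
R2 ← R2 + 7/10·R1.
R3 ← R3 + 9/5·R1.
R4 ← R4 + 2·R1.
R2 ← R2 / (-47/110).
R1 ← R1 + 35/11·R2.
R3 ← R3 + 282/55·R2.
R4 ← R4 + 559/55·R2.
R3 ← R3 / (-317/10).
R1 ← R1 + 928/47·R3.
R2 ← R2 + 340/47·R3.
R4 ← R4 + 30211/470·R3.
R4 ← R4 / (-307081/74495).
R1 ← R1 + 20517/14899·R4.
R2 ← R2 + 16572/14899·R4.
R3 ← R3 + 500/317·R4.
Reading off the reduced rows gives x = 4, y = -5, z = 6, u = -2.

x = 4, y = -5, z = 6, u = -2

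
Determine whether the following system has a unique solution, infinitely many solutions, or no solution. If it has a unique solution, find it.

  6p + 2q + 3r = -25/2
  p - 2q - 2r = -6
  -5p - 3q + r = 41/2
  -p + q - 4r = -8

p = -3, q = -1, r = 5/2

Row-reduce the augmented matrix:
R1 ← R1 / (6).
R2 ← R2 − 1·R1.
R3 ← R3 + 5·R1.
R4 ← R4 + 1·R1.
R2 ← R2 / (-7/3).
R1 ← R1 − 1/3·R2.
R3 ← R3 + 4/3·R2.
R4 ← R4 − 4/3·R2.
R3 ← R3 / (69/14).
R1 ← R1 − 1/7·R3.
R2 ← R2 − 15/14·R3.
R4 ← R4 + 69/14·R3.
R4 reduces to 0 = 0, so the extra equation is consistent.
Reading off the reduced rows gives p = -3, q = -1, r = 5/2.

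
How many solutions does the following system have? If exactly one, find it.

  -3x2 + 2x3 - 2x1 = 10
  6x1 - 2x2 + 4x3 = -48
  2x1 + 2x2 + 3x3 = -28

x1 = -6, x2 = -2, x3 = -4

Row-reduce the augmented matrix:
R1 ← R1 / (-2).
R2 ← R2 − 6·R1.
R3 ← R3 − 2·R1.
R2 ← R2 / (-11).
R1 ← R1 − 3/2·R2.
R3 ← R3 + 1·R2.
R3 ← R3 / (45/11).
R1 ← R1 − 4/11·R3.
R2 ← R2 + 10/11·R3.
Reading off the reduced rows gives x1 = -6, x2 = -2, x3 = -4.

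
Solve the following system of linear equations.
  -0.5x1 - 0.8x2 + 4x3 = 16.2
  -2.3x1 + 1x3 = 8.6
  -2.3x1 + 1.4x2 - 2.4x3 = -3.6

x1 = -2, x2 = 1, x3 = 4

Row-reduce the augmented matrix:
R1 ← R1 / (-1/2).
R2 ← R2 + 23/10·R1.
R3 ← R3 + 23/10·R1.
R2 ← R2 / (92/25).
R1 ← R1 − 8/5·R2.
R3 ← R3 − 127/25·R2.
R3 ← R3 / (1481/460).
R1 ← R1 + 10/23·R3.
R2 ← R2 + 435/92·R3.
Reading off the reduced rows gives x1 = -2, x2 = 1, x3 = 4.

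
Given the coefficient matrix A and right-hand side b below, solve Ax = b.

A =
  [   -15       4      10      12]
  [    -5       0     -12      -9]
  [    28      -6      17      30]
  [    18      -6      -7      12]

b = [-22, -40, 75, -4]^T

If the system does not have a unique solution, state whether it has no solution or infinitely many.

no solution

Row-reduce:
R1 ← R1 / (-15).
R2 ← R2 + 5·R1.
R3 ← R3 − 28·R1.
R4 ← R4 − 18·R1.
R2 ← R2 / (-4/3).
R1 ← R1 + 4/15·R2.
R3 ← R3 − 22/15·R2.
R4 ← R4 + 6/5·R2.
R3 ← R3 / (94/5).
R1 ← R1 − 12/5·R3.
R2 ← R2 − 23/2·R3.
R4 ← R4 − 94/5·R3.
Row 4 reduces to 0 = 1, a contradiction. The system is inconsistent.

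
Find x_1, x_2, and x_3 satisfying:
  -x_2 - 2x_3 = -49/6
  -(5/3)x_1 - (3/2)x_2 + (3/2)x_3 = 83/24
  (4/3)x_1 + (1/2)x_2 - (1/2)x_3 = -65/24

x_1 = -2, x_2 = 8/3, x_3 = 11/4

Row-reduce the augmented matrix:
Swap R1 and R2.
R1 ← R1 / (-5/3).
R3 ← R3 − 4/3·R1.
R2 ← R2 / (-1).
R1 ← R1 − 9/10·R2.
R3 ← R3 + 7/10·R2.
R3 ← R3 / (21/10).
R1 ← R1 + 27/10·R3.
R2 ← R2 − 2·R3.
Reading off the reduced rows gives x_1 = -2, x_2 = 8/3, x_3 = 11/4.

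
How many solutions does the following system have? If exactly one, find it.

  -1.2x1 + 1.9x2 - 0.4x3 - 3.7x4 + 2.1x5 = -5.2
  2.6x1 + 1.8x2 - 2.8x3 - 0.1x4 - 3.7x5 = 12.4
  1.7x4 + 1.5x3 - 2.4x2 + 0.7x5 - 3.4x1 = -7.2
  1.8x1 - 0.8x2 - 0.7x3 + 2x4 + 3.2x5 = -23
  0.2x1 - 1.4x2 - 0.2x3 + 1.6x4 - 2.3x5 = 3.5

x1 = 0, x2 = 6, x3 = 6, x4 = 1, x5 = -5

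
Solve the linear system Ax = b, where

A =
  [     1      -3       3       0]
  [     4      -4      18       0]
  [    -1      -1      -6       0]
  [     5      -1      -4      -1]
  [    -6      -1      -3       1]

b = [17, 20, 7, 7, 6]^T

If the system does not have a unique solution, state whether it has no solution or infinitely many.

x_1 = -1, x_2 = -6, x_3 = 0, x_4 = -6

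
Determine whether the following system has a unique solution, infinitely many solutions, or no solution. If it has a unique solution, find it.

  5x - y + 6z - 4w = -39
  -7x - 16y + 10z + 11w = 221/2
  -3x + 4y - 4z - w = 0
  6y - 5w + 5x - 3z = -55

no solution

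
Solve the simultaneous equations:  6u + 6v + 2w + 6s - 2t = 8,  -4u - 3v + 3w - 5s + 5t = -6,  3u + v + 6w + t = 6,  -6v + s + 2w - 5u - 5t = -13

Row-reduce:
R1 ← R1 / (6).
R2 ← R2 + 4·R1.
R3 ← R3 − 3·R1.
R4 ← R4 + 5·R1.
R1 ← R1 − 1·R2.
R3 ← R3 + 2·R2.
R4 ← R4 + 1·R2.
R3 ← R3 / (41/3).
R1 ← R1 + 4·R3.
R2 ← R2 − 13/3·R3.
R4 ← R4 − 8·R3.
R4 ← R4 / (325/41).
R1 ← R1 − 22/41·R4.
R2 ← R2 − 24/41·R4.
R3 ← R3 + 15/41·R4.
Rank is 4 with 5 unknowns, leaving t free.

infinitely many solutions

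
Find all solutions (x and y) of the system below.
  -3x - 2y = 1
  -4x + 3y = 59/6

x = -4/3, y = 3/2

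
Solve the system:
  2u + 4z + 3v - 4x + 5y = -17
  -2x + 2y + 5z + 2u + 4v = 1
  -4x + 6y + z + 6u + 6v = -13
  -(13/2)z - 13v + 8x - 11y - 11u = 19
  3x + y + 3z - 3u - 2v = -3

Row-reduce:
R1 ← R1 / (-4).
R2 ← R2 + 2·R1.
R3 ← R3 + 4·R1.
R4 ← R4 − 8·R1.
R5 ← R5 − 3·R1.
R2 ← R2 / (-1/2).
R1 ← R1 + 5/4·R2.
R3 ← R3 − 1·R2.
R4 ← R4 + 1·R2.
R5 ← R5 − 19/4·R2.
R3 ← R3 / (3).
R1 ← R1 + 17/2·R3.
R2 ← R2 + 6·R3.
R4 ← R4 + 9/2·R3.
R5 ← R5 − 69/2·R3.
Swap R4 and R5.
R4 ← R4 / (-61).
R1 ← R1 − 14·R4.
R2 ← R2 − 10·R4.
R3 ← R3 − 2·R4.
Row 5 reduces to 0 = 1/2, a contradiction. The system is inconsistent.

no solution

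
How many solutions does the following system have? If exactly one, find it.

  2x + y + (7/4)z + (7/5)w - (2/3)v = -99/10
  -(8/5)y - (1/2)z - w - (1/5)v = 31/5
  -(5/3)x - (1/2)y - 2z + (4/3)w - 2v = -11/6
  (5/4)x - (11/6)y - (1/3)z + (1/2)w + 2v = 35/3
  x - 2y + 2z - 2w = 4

x = 0, y = -3, z = -2, w = -1, v = 3

Row-reduce the augmented matrix:
R1 ← R1 / (2).
R3 ← R3 + 5/3·R1.
R4 ← R4 − 5/4·R1.
R5 ← R5 − 1·R1.
R2 ← R2 / (-8/5).
R1 ← R1 − 1/2·R2.
R3 ← R3 − 1/3·R2.
R4 ← R4 + 59/24·R2.
R5 ← R5 + 5/2·R2.
R3 ← R3 / (-31/48).
R1 ← R1 − 23/32·R3.
R2 ← R2 − 5/16·R3.
R4 ← R4 + 253/384·R3.
R5 ← R5 − 61/32·R3.
R4 ← R4 / (-1167/992).
R1 ← R1 − 3643/1240·R4.
R2 ← R2 − 215/124·R4.
R3 ← R3 + 110/31·R4.
R5 ← R5 − 6977/1240·R4.
R5 ← R5 / (196204/10503).
R1 ← R1 − 106430/10503·R5.
R2 ← R2 − 71296/10503·R5.
R3 ← R3 + 127996/10503·R5.
R4 ← R4 + 47975/10503·R5.
Reading off the reduced rows gives x = 0, y = -3, z = -2, w = -1, v = 3.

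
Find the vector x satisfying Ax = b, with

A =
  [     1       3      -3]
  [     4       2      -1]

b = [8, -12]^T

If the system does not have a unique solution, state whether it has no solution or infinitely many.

Row-reduce:
R2 ← R2 − 4·R1.
R2 ← R2 / (-10).
R1 ← R1 − 3·R2.
Rank is 2 with 3 unknowns, leaving x_3 free.

infinitely many solutions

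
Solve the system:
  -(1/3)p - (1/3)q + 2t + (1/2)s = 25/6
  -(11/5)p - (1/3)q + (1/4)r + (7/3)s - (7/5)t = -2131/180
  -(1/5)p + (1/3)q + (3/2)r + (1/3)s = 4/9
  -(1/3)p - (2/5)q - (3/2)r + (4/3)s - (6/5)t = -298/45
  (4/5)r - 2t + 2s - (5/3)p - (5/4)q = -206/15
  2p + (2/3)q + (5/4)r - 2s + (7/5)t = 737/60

p = 5/2, q = 2, r = 1/3, s = -2/3, t = 3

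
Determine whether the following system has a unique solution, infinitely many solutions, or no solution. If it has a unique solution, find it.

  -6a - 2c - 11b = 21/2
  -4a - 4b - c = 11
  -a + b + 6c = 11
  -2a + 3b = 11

Row-reduce:
R1 ← R1 / (-6).
R2 ← R2 + 4·R1.
R3 ← R3 + 1·R1.
R4 ← R4 + 2·R1.
R2 ← R2 / (10/3).
R1 ← R1 − 11/6·R2.
R3 ← R3 − 17/6·R2.
R4 ← R4 − 20/3·R2.
R3 ← R3 / (121/20).
R1 ← R1 − 3/20·R3.
R2 ← R2 − 1/10·R3.
Row 4 reduces to 0 = -1/2, a contradiction. The system is inconsistent.

no solution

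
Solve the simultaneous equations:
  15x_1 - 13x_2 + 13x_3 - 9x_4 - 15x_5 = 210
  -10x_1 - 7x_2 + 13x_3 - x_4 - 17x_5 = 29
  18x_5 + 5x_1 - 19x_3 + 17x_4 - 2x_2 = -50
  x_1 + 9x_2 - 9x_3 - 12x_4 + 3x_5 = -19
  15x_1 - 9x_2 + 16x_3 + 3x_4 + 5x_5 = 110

x_1 = 5, x_2 = -6, x_3 = 0, x_4 = -3, x_5 = -2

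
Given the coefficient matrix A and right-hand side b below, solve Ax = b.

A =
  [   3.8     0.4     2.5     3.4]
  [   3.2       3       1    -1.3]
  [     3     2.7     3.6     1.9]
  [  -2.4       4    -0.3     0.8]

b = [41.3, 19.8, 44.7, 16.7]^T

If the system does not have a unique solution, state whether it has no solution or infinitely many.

Row-reduce the augmented matrix:
R1 ← R1 / (19/5).
R2 ← R2 − 16/5·R1.
R3 ← R3 − 3·R1.
R4 ← R4 + 12/5·R1.
R2 ← R2 / (253/95).
R1 ← R1 − 2/19·R2.
R3 ← R3 − 453/190·R2.
R4 ← R4 − 404/95·R2.
R3 ← R3 / (3309/1265).
R1 ← R1 − 355/506·R3.
R2 ← R2 + 105/253·R3.
R4 ← R4 − 7701/2530·R3.
R4 ← R4 / (54451/8824).
R1 ← R1 − 7147/26472·R4.
R2 ← R2 + 4837/4412·R4.
R3 ← R3 − 14891/13236·R4.
Reading off the reduced rows gives x_1 = 3, x_2 = 5, x_3 = 3, x_4 = 6.

x_1 = 3, x_2 = 5, x_3 = 3, x_4 = 6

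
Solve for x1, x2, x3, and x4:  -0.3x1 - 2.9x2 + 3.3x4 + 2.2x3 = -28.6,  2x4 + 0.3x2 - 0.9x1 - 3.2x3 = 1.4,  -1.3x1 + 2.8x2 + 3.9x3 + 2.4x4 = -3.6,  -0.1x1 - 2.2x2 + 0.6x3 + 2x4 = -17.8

Row-reduce the augmented matrix:
R1 ← R1 / (-3/10).
R2 ← R2 + 9/10·R1.
R3 ← R3 + 13/10·R1.
R4 ← R4 + 1/10·R1.
R2 ← R2 / (9).
R1 ← R1 − 29/3·R2.
R3 ← R3 − 461/30·R2.
R4 ← R4 + 37/30·R2.
R3 ← R3 / (7492/675).
R1 ← R1 − 431/135·R3.
R2 ← R2 + 49/45·R3.
R4 ← R4 + 1993/1350·R3.
R4 ← R4 / (8599/299680).
R1 ← R1 + 89057/29968·R4.
R2 ← R2 + 21635/29968·R4.
R3 ← R3 − 4289/29968·R4.
Reading off the reduced rows gives x1 = -2, x2 = 4, x3 = -2, x4 = -4.

x1 = -2, x2 = 4, x3 = -2, x4 = -4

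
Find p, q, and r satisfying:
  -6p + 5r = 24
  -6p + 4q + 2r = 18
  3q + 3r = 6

p = -7/3, q = 0, r = 2

Row-reduce the augmented matrix:
R1 ← R1 / (-6).
R2 ← R2 + 6·R1.
R2 ← R2 / (4).
R3 ← R3 − 3·R2.
R3 ← R3 / (21/4).
R1 ← R1 + 5/6·R3.
R2 ← R2 + 3/4·R3.
Reading off the reduced rows gives p = -7/3, q = 0, r = 2.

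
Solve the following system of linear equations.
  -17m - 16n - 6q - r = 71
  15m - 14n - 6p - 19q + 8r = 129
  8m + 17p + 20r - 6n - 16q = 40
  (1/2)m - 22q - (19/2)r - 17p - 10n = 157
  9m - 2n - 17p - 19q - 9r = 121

Row-reduce:
R1 ← R1 / (-17).
R2 ← R2 − 15·R1.
R3 ← R3 − 8·R1.
R4 ← R4 − 1/2·R1.
R5 ← R5 − 9·R1.
R2 ← R2 / (-478/17).
R1 ← R1 − 16/17·R2.
R3 ← R3 + 230/17·R2.
R4 ← R4 + 178/17·R2.
R5 ← R5 + 178/17·R2.
R3 ← R3 / (4753/239).
R1 ← R1 + 48/239·R3.
R2 ← R2 − 51/239·R3.
R4 ← R4 + 3529/239·R3.
R5 ← R5 + 3529/239·R3.
R4 ← R4 / (-87581/4753).
R1 ← R1 + 2530/4753·R4.
R2 ← R2 − 8941/9506·R4.
R3 ← R3 + 1705/4753·R4.
R5 ← R5 + 87581/4753·R4.
Row 5 reduces to 0 = -1/2, a contradiction. The system is inconsistent.

no solution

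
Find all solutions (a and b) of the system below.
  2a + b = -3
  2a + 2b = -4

a = -1, b = -1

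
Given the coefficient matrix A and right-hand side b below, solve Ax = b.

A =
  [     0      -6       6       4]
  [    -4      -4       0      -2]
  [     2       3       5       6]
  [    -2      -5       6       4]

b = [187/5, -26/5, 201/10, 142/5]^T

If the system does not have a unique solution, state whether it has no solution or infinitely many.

Row-reduce the augmented matrix:
Swap R1 and R2.
R1 ← R1 / (-4).
R3 ← R3 − 2·R1.
R4 ← R4 + 2·R1.
R2 ← R2 / (-6).
R1 ← R1 − 1·R2.
R3 ← R3 − 1·R2.
R4 ← R4 + 3·R2.
R3 ← R3 / (6).
R1 ← R1 − 1·R3.
R2 ← R2 + 1·R3.
R4 ← R4 − 3·R3.
R4 ← R4 / (1/6).
R1 ← R1 − 2/9·R4.
R2 ← R2 − 5/18·R4.
R3 ← R3 − 17/18·R4.
Reading off the reduced rows gives x_1 = 3, x_2 = -3, x_3 = 3/2, x_4 = 13/5.

x_1 = 3, x_2 = -3, x_3 = 3/2, x_4 = 13/5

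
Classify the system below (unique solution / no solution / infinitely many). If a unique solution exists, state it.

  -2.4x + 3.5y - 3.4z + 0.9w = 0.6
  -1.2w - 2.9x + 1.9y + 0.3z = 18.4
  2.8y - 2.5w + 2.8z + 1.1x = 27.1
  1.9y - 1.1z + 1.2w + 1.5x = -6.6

Row-reduce the augmented matrix:
R1 ← R1 / (-12/5).
R2 ← R2 + 29/10·R1.
R3 ← R3 − 11/10·R1.
R4 ← R4 − 3/2·R1.
R2 ← R2 / (-559/240).
R1 ← R1 + 35/24·R2.
R3 ← R3 − 1057/240·R2.
R4 ← R4 − 327/80·R2.
R3 ← R3 / (53537/5590).
R1 ← R1 + 751/559·R3.
R2 ← R2 + 1058/559·R3.
R4 ← R4 − 12609/2795·R3.
R4 ← R4 / (205806/267685).
R1 ← R1 − 8441/53537·R4.
R2 ← R2 + 15269/53537·R4.
R3 ← R3 + 35848/53537·R4.
Reading off the reduced rows gives x = -2, y = 3, z = 3, w = -5.

x = -2, y = 3, z = 3, w = -5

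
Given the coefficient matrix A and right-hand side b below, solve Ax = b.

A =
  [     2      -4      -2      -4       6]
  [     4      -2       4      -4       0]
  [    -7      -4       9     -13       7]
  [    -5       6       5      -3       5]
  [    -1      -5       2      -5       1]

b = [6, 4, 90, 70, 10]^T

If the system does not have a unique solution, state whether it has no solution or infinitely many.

Row-reduce:
R1 ← R1 / (2).
R2 ← R2 − 4·R1.
R3 ← R3 + 7·R1.
R4 ← R4 + 5·R1.
R5 ← R5 + 1·R1.
R2 ← R2 / (6).
R1 ← R1 + 2·R2.
R3 ← R3 + 18·R2.
R4 ← R4 + 4·R2.
R5 ← R5 + 7·R2.
R3 ← R3 / (26).
R1 ← R1 − 5/3·R3.
R2 ← R2 − 4/3·R3.
R4 ← R4 − 16/3·R3.
R5 ← R5 − 31/3·R3.
R4 ← R4 / (-283/39).
R1 ← R1 − 23/78·R4.
R2 ← R2 − 56/39·R4.
R3 ← R3 + 15/26·R4.
R5 ← R5 − 283/78·R4.
Rank is 4 with 5 unknowns, leaving x_5 free.

infinitely many solutions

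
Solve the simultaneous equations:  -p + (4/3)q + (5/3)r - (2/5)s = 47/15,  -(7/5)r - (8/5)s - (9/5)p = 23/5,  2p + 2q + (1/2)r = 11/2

Row-reduce:
R1 ← R1 / (-1).
R2 ← R2 + 9/5·R1.
R3 ← R3 − 2·R1.
R2 ← R2 / (-12/5).
R1 ← R1 + 4/3·R2.
R3 ← R3 − 14/3·R2.
R3 ← R3 / (-85/18).
R1 ← R1 − 7/9·R3.
R2 ← R2 − 11/6·R3.
Rank is 3 with 4 unknowns, leaving s free.

infinitely many solutions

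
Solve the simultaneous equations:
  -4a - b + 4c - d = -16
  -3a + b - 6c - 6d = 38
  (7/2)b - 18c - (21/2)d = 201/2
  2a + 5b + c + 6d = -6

no solution

Row-reduce:
R1 ← R1 / (-4).
R2 ← R2 + 3·R1.
R4 ← R4 − 2·R1.
R2 ← R2 / (7/4).
R1 ← R1 − 1/4·R2.
R3 ← R3 − 7/2·R2.
R4 ← R4 − 9/2·R2.
Swap R3 and R4.
R3 ← R3 / (183/7).
R1 ← R1 − 2/7·R3.
R2 ← R2 + 36/7·R3.
Row 4 reduces to 0 = 1/2, a contradiction. The system is inconsistent.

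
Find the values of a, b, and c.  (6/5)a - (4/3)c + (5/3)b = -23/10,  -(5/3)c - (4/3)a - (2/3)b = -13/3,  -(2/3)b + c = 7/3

a = 1, b = -1/2, c = 2

Row-reduce the augmented matrix:
R1 ← R1 / (6/5).
R2 ← R2 + 4/3·R1.
R2 ← R2 / (32/27).
R1 ← R1 − 25/18·R2.
R3 ← R3 + 2/3·R2.
R3 ← R3 / (-37/48).
R1 ← R1 − 165/64·R3.
R2 ← R2 + 85/32·R3.
Reading off the reduced rows gives a = 1, b = -1/2, c = 2.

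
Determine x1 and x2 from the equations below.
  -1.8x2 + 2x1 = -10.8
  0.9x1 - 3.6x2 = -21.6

x1 = 0, x2 = 6

Row-reduce the augmented matrix:
R1 ← R1 / (2).
R2 ← R2 − 9/10·R1.
R2 ← R2 / (-279/100).
R1 ← R1 + 9/10·R2.
Reading off the reduced rows gives x1 = 0, x2 = 6.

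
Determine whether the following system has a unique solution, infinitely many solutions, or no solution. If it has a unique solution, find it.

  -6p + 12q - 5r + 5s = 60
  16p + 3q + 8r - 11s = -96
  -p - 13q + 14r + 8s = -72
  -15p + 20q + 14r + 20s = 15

p = -3, q = 1, r = -5, s = 1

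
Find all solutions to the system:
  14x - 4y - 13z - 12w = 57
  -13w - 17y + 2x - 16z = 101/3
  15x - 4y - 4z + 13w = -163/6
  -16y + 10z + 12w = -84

Row-reduce the augmented matrix:
R1 ← R1 / (14).
R2 ← R2 − 2·R1.
R3 ← R3 − 15·R1.
R2 ← R2 / (-115/7).
R1 ← R1 + 2/7·R2.
R3 ← R3 − 2/7·R2.
R4 ← R4 + 16·R2.
R3 ← R3 / (2227/230).
R1 ← R1 + 157/230·R3.
R2 ← R2 − 99/115·R3.
R4 ← R4 − 2734/115·R3.
R4 ← R4 / (-89112/2227).
R1 ← R1 − 2557/2227·R4.
R2 ← R2 + 3551/2227·R4.
R3 ← R3 − 5902/2227·R4.
Reading off the reduced rows gives x = 1/2, y = 2, z = -2, w = -8/3.

x = 1/2, y = 2, z = -2, w = -8/3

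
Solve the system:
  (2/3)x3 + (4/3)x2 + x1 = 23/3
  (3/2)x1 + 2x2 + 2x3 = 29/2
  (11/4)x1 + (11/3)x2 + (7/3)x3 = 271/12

infinitely many solutions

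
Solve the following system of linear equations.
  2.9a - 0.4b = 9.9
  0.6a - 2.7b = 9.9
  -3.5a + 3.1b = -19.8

Row-reduce the augmented matrix:
R1 ← R1 / (29/10).
R2 ← R2 − 3/5·R1.
R3 ← R3 + 7/2·R1.
R2 ← R2 / (-759/290).
R1 ← R1 + 4/29·R2.
R3 ← R3 − 759/290·R2.
R3 reduces to 0 = 0, so the extra equation is consistent.
Reading off the reduced rows gives a = 3, b = -3.

a = 3, b = -3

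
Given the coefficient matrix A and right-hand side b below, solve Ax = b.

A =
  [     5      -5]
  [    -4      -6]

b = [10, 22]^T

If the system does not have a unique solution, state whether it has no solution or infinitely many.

Row-reduce the augmented matrix:
R1 ← R1 / (5).
R2 ← R2 + 4·R1.
R2 ← R2 / (-10).
R1 ← R1 + 1·R2.
Reading off the reduced rows gives x_1 = -1, x_2 = -3.

x_1 = -1, x_2 = -3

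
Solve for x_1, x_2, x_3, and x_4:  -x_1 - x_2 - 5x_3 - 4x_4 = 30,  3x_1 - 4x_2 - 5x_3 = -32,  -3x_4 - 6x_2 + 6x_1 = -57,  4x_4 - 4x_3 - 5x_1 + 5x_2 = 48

Row-reduce the augmented matrix:
R1 ← R1 / (-1).
R2 ← R2 − 3·R1.
R3 ← R3 − 6·R1.
R4 ← R4 + 5·R1.
R2 ← R2 / (-7).
R1 ← R1 − 1·R2.
R3 ← R3 + 12·R2.
R4 ← R4 − 10·R2.
R3 ← R3 / (30/7).
R1 ← R1 − 15/7·R3.
R2 ← R2 − 20/7·R3.
R4 ← R4 + 53/7·R3.
R4 ← R4 / (-9/2).
R1 ← R1 − 11/2·R4.
R2 ← R2 − 6·R4.
R3 ← R3 + 3/2·R4.
Reading off the reduced rows gives x_1 = -6, x_2 = 6, x_3 = -2, x_4 = -5.

x_1 = -6, x_2 = 6, x_3 = -2, x_4 = -5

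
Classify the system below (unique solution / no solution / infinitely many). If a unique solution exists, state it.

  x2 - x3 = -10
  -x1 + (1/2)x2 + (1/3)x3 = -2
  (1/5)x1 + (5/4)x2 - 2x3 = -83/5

Row-reduce the augmented matrix:
Swap R1 and R2.
R1 ← R1 / (-1).
R3 ← R3 − 1/5·R1.
R1 ← R1 + 1/2·R2.
R3 ← R3 − 27/20·R2.
R3 ← R3 / (-7/12).
R1 ← R1 + 5/6·R3.
R2 ← R2 + 1·R3.
Reading off the reduced rows gives x1 = 2, x2 = -4, x3 = 6.

x1 = 2, x2 = -4, x3 = 6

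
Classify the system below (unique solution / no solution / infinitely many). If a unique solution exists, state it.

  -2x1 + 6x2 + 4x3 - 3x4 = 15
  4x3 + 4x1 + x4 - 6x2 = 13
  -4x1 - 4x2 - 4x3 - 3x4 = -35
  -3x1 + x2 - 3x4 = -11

no solution

Row-reduce:
R1 ← R1 / (-2).
R2 ← R2 − 4·R1.
R3 ← R3 + 4·R1.
R4 ← R4 + 3·R1.
R2 ← R2 / (6).
R1 ← R1 + 3·R2.
R3 ← R3 + 16·R2.
R4 ← R4 + 8·R2.
R3 ← R3 / (20).
R1 ← R1 − 4·R3.
R2 ← R2 − 2·R3.
R4 ← R4 − 10·R3.
Row 4 reduces to 0 = -1, a contradiction. The system is inconsistent.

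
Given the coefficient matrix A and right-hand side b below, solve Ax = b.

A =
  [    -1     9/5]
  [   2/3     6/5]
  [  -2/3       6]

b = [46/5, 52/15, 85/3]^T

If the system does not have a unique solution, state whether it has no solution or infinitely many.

Row-reduce:
R1 ← R1 / (-1).
R2 ← R2 − 2/3·R1.
R3 ← R3 + 2/3·R1.
R2 ← R2 / (12/5).
R1 ← R1 + 9/5·R2.
R3 ← R3 − 24/5·R2.
Row 3 reduces to 0 = 3, a contradiction. The system is inconsistent.

no solution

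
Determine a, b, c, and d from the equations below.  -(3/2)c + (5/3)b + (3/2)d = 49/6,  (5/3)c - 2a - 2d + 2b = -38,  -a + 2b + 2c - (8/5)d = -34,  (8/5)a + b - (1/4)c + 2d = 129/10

a = 4, b = -5, c = -6, d = 5

Row-reduce the augmented matrix:
Swap R1 and R2.
R1 ← R1 / (-2).
R3 ← R3 + 1·R1.
R4 ← R4 − 8/5·R1.
R2 ← R2 / (5/3).
R1 ← R1 + 1·R2.
R3 ← R3 − 1·R2.
R4 ← R4 − 13/5·R2.
R3 ← R3 / (31/15).
R1 ← R1 + 26/15·R3.
R2 ← R2 + 9/10·R3.
R4 ← R4 − 1027/300·R3.
R4 ← R4 / (3377/6200).
R1 ← R1 − 199/310·R4.
R2 ← R2 − 153/620·R4.
R3 ← R3 + 45/62·R4.
Reading off the reduced rows gives a = 4, b = -5, c = -6, d = 5.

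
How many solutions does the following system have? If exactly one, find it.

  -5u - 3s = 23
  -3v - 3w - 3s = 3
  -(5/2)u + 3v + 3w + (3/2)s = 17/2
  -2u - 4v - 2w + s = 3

Row-reduce:
R1 ← R1 / (-5).
R3 ← R3 + 5/2·R1.
R4 ← R4 + 2·R1.
R2 ← R2 / (-3).
R3 ← R3 − 3·R2.
R4 ← R4 + 4·R2.
Swap R3 and R4.
R3 ← R3 / (2).
R2 ← R2 − 1·R3.
Rank is 3 with 4 unknowns, leaving s free.

infinitely many solutions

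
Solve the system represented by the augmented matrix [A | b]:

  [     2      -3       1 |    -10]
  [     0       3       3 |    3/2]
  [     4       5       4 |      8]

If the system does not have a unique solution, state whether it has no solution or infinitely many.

Row-reduce the augmented matrix:
R1 ← R1 / (2).
R3 ← R3 − 4·R1.
R2 ← R2 / (3).
R1 ← R1 + 3/2·R2.
R3 ← R3 − 11·R2.
R3 ← R3 / (-9).
R1 ← R1 − 2·R3.
R2 ← R2 − 1·R3.
Reading off the reduced rows gives x_1 = 3/4, x_2 = 3, x_3 = -5/2.

x_1 = 3/4, x_2 = 3, x_3 = -5/2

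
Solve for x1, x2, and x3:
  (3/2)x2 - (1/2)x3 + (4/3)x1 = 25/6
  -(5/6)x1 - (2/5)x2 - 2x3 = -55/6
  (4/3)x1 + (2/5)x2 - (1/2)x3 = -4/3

x1 = -1, x2 = 5, x3 = 4

Row-reduce the augmented matrix:
R1 ← R1 / (4/3).
R2 ← R2 + 5/6·R1.
R3 ← R3 − 4/3·R1.
R2 ← R2 / (43/80).
R1 ← R1 − 9/8·R2.
R3 ← R3 + 11/10·R2.
R3 ← R3 / (-407/86).
R1 ← R1 − 192/43·R3.
R2 ← R2 + 185/43·R3.
Reading off the reduced rows gives x1 = -1, x2 = 5, x3 = 4.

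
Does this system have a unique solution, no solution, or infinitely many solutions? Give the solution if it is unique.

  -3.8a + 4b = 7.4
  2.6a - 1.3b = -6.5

a = -3, b = -1

Row-reduce the augmented matrix:
R1 ← R1 / (-19/5).
R2 ← R2 − 13/5·R1.
R2 ← R2 / (273/190).
R1 ← R1 + 20/19·R2.
Reading off the reduced rows gives a = -3, b = -1.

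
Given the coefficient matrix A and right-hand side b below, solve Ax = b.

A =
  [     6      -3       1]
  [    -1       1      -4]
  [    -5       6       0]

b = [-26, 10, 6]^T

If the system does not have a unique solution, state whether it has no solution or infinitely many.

x_1 = -6, x_2 = -4, x_3 = -2

Row-reduce the augmented matrix:
R1 ← R1 / (6).
R2 ← R2 + 1·R1.
R3 ← R3 + 5·R1.
R2 ← R2 / (1/2).
R1 ← R1 + 1/2·R2.
R3 ← R3 − 7/2·R2.
R3 ← R3 / (83/3).
R1 ← R1 + 11/3·R3.
R2 ← R2 + 23/3·R3.
Reading off the reduced rows gives x_1 = -6, x_2 = -4, x_3 = -2.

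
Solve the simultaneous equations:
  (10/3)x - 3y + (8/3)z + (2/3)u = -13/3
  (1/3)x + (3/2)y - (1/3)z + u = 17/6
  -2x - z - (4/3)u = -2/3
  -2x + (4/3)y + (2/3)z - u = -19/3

infinitely many solutions

Row-reduce:
R1 ← R1 / (10/3).
R2 ← R2 − 1/3·R1.
R3 ← R3 + 2·R1.
R4 ← R4 + 2·R1.
R2 ← R2 / (9/5).
R1 ← R1 + 9/10·R2.
R3 ← R3 + 9/5·R2.
R4 ← R4 + 7/15·R2.
Swap R3 and R4.
R3 ← R3 / (19/9).
R1 ← R1 − 1/2·R3.
R2 ← R2 + 1/3·R3.
Rank is 3 with 4 unknowns, leaving u free.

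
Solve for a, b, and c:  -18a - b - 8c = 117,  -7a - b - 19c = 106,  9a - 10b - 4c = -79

a = -5, b = 5, c = -4

Row-reduce the augmented matrix:
R1 ← R1 / (-18).
R2 ← R2 + 7·R1.
R3 ← R3 − 9·R1.
R2 ← R2 / (-11/18).
R1 ← R1 − 1/18·R2.
R3 ← R3 + 21/2·R2.
R3 ← R3 / (265).
R1 ← R1 + 1·R3.
R2 ← R2 − 26·R3.
Reading off the reduced rows gives a = -5, b = 5, c = -4.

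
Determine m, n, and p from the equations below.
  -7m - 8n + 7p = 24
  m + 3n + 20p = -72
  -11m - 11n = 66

m = -3, n = -3, p = -3

Row-reduce the augmented matrix:
R1 ← R1 / (-7).
R2 ← R2 − 1·R1.
R3 ← R3 + 11·R1.
R2 ← R2 / (13/7).
R1 ← R1 − 8/7·R2.
R3 ← R3 − 11/7·R2.
R3 ← R3 / (-374/13).
R1 ← R1 + 181/13·R3.
R2 ← R2 − 147/13·R3.
Reading off the reduced rows gives m = -3, n = -3, p = -3.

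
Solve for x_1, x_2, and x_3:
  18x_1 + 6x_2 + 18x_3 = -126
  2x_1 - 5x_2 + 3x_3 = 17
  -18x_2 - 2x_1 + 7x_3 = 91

x_1 = -2, x_2 = -6, x_3 = -3

Row-reduce the augmented matrix:
R1 ← R1 / (18).
R2 ← R2 − 2·R1.
R3 ← R3 + 2·R1.
R2 ← R2 / (-17/3).
R1 ← R1 − 1/3·R2.
R3 ← R3 + 52/3·R2.
R3 ← R3 / (101/17).
R1 ← R1 − 18/17·R3.
R2 ← R2 + 3/17·R3.
Reading off the reduced rows gives x_1 = -2, x_2 = -6, x_3 = -3.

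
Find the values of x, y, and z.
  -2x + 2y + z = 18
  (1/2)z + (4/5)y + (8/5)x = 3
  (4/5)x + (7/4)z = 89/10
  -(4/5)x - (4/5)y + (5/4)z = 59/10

Row-reduce the augmented matrix:
R1 ← R1 / (-2).
R2 ← R2 − 8/5·R1.
R3 ← R3 − 4/5·R1.
R4 ← R4 + 4/5·R1.
R2 ← R2 / (12/5).
R1 ← R1 + 1·R2.
R3 ← R3 − 4/5·R2.
R4 ← R4 + 8/5·R2.
R3 ← R3 / (103/60).
R1 ← R1 − 1/24·R3.
R2 ← R2 − 13/24·R3.
R4 ← R4 − 103/60·R3.
R4 reduces to 0 = 0, so the extra equation is consistent.
Reading off the reduced rows gives x = -2, y = 4, z = 6.

x = -2, y = 4, z = 6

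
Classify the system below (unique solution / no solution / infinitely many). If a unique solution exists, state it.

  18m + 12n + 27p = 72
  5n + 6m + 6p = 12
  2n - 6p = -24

Row-reduce:
R1 ← R1 / (18).
R2 ← R2 − 6·R1.
R1 ← R1 − 2/3·R2.
R3 ← R3 − 2·R2.
Rank is 2 with 3 unknowns, leaving p free.

infinitely many solutions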